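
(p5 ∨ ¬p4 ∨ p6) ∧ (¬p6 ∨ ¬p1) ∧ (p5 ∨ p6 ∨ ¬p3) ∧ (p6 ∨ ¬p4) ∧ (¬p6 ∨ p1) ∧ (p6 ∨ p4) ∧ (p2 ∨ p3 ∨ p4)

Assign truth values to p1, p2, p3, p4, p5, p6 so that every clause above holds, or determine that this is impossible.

Try p6 = False.
From the singleton clause (¬p4), p4 = False.
But (p4) is also a unit clause — contradiction.
Backtrack on p6: now try p6 = True.
From the singleton clause (¬p1), p1 = False.
But (p1) is also a unit clause — contradiction.
Neither p6 = True nor p6 = False works.

UNSATISFIABLE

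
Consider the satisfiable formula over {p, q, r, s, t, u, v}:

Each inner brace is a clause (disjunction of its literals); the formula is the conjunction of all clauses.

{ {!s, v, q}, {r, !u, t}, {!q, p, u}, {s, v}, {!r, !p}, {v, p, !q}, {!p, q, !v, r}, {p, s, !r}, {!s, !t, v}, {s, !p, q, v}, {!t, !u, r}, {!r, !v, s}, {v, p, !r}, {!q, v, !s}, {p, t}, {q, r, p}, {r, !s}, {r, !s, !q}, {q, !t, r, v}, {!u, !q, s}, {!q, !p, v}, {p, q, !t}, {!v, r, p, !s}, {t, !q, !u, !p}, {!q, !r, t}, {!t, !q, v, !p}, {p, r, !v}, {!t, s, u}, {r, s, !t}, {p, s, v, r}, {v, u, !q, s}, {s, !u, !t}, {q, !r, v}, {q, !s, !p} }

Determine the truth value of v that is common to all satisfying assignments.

True

Suppose v = false.
The clause (s) is unit, so s = true.
The clause (q) is unit, so q = true.
But (!q) is also a unit clause — contradiction.
So every satisfying assignment has v = True.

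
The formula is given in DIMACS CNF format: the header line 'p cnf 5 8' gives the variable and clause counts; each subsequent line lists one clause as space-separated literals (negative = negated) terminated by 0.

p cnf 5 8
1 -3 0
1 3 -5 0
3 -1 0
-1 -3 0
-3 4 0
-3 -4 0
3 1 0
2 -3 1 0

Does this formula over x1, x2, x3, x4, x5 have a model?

Suppose x1 = True.
(x3) alone gives x3 = True.
Now (¬x3) is unsatisfied and unit — conflict.
Backtrack on x1: now try x1 = False.
(¬x3) alone gives x3 = False.
Now (x3) is unsatisfied and unit — conflict.
Either choice for x1 ends in contradiction.
No assignment satisfies every clause.

No, unsatisfiable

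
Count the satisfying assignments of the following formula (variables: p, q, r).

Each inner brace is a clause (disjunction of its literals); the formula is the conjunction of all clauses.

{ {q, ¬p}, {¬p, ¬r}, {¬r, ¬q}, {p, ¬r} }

There are 2^3 = 8 truth assignments over (p, q, r).
Check each against the 4 clauses (columns in the order p, q, r):
  F F F  ✓ satisfies all
  F F T  ✗ fails (p ∨ ¬r)
  F T F  ✓ satisfies all
  F T T  ✗ fails (¬r ∨ ¬q)
  T F F  ✗ fails (q ∨ ¬p)
  T F T  ✗ fails (q ∨ ¬p)
  T T F  ✓ satisfies all
  T T T  ✗ fails (¬p ∨ ¬r)
3 of the 8 rows are models.

3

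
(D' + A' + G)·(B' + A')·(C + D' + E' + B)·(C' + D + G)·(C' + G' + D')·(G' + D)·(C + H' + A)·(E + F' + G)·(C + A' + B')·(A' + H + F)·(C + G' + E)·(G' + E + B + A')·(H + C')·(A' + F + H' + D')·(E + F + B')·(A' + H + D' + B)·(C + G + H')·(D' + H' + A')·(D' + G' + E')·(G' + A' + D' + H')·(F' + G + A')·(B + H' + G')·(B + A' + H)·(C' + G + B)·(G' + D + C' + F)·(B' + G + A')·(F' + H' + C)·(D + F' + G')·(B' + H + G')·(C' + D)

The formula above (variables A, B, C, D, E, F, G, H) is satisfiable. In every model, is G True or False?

False

Suppose G = 1.
The clause (D) is unit, so D = 1.
The clause (C') is unit, so C = 0.
The clause (E) is unit, so E = 1.
But (E') is also a unit clause — contradiction.
So every satisfying assignment has G = False.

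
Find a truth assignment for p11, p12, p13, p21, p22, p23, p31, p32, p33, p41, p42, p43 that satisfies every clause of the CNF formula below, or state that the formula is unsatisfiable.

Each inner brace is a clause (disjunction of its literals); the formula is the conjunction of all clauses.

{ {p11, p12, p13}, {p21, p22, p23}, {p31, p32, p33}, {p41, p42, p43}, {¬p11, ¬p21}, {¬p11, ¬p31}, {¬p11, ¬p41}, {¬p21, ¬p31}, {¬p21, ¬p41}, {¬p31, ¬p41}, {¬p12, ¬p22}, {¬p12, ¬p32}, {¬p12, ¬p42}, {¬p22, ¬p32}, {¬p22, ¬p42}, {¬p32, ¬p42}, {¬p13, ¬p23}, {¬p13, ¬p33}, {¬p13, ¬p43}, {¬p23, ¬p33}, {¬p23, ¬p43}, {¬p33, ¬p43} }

Branch on p11: set p11 = False.
Branch on p12: set p12 = True.
(¬p22) alone gives p22 = False.
(¬p32) alone gives p32 = False.
(¬p42) alone gives p42 = False.
Branch on p21: set p21 = True.
(¬p31) alone gives p31 = False.
(p33) alone gives p33 = True.
(¬p41) alone gives p41 = False.
(p43) alone gives p43 = True.
Now (¬p43) is unsatisfied and unit — conflict.
That branch fails; take p21 = False instead.
(p23) alone gives p23 = True.
(¬p13) alone gives p13 = False.
(¬p33) alone gives p33 = False.
(p31) alone gives p31 = True.
(¬p41) alone gives p41 = False.
(p43) alone gives p43 = True.
Now (¬p43) is unsatisfied and unit — conflict.
Either choice for p21 ends in contradiction.
That branch fails; take p12 = False instead.
(p13) alone gives p13 = True.
(¬p23) alone gives p23 = False.
(¬p33) alone gives p33 = False.
(¬p43) alone gives p43 = False.
Branch on p21: set p21 = True.
(¬p31) alone gives p31 = False.
(p32) alone gives p32 = True.
(¬p41) alone gives p41 = False.
(p42) alone gives p42 = True.
Now (¬p42) is unsatisfied and unit — conflict.
That branch fails; take p21 = False instead.
(p22) alone gives p22 = True.
(¬p32) alone gives p32 = False.
(p31) alone gives p31 = True.
(¬p41) alone gives p41 = False.
(p42) alone gives p42 = True.
Now (¬p42) is unsatisfied and unit — conflict.
Either choice for p21 ends in contradiction.
Either choice for p12 ends in contradiction.
That branch fails; take p11 = True instead.
(¬p21) alone gives p21 = False.
(¬p31) alone gives p31 = False.
(¬p41) alone gives p41 = False.
Branch on p22: set p22 = True.
(¬p12) alone gives p12 = False.
(¬p32) alone gives p32 = False.
(p33) alone gives p33 = True.
(¬p42) alone gives p42 = False.
(p43) alone gives p43 = True.
Now (¬p43) is unsatisfied and unit — conflict.
That branch fails; take p22 = False instead.
(p23) alone gives p23 = True.
(¬p13) alone gives p13 = False.
(¬p33) alone gives p33 = False.
(p32) alone gives p32 = True.
(¬p12) alone gives p12 = False.
(¬p42) alone gives p42 = False.
(p43) alone gives p43 = True.
Now (¬p43) is unsatisfied and unit — conflict.
Either choice for p22 ends in contradiction.
Either choice for p11 ends in contradiction.

UNSATISFIABLE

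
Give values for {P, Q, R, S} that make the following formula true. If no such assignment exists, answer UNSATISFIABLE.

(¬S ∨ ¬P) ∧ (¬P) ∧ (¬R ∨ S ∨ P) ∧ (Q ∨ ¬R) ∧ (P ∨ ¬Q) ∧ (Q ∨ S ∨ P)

P=False,  Q=False,  R=False,  S=True

Unit clause (¬P) forces P = False.
Unit clause (¬Q) forces Q = False.
Unit clause (¬R) forces R = False.
Unit clause (S) forces S = True.
Every clause now holds.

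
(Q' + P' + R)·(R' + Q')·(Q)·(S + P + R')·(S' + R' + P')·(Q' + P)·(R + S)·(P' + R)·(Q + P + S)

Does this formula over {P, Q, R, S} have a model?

Unsatisfiable

Unit clause (Q) forces Q = 1.
Unit clause (R') forces R = 0.
Unit clause (P') forces P = 0.
But (P) is also a unit clause — contradiction.
No assignment satisfies every clause.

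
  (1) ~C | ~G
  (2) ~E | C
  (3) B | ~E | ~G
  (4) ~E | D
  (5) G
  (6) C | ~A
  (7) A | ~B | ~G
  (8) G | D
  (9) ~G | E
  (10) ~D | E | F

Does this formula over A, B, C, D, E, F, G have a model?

No

(G) alone gives G = 1.
(~C) alone gives C = 0.
(~E) alone gives E = 0.
That conflicts with the unit clause (E).
No assignment satisfies every clause.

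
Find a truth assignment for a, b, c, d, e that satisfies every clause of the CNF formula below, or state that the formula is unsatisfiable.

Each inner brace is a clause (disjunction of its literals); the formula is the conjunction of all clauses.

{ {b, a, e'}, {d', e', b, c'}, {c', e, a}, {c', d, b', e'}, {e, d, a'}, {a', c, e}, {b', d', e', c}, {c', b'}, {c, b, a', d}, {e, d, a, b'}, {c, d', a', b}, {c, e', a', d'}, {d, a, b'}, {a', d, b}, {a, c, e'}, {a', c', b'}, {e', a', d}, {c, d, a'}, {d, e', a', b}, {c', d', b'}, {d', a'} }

a=0,  b=1,  c=0,  d=1,  e=0

Try c = 0.
Try a = 0.
From the singleton clause (e'), e = 0.
Try d = 1.
No clause remains; b is free.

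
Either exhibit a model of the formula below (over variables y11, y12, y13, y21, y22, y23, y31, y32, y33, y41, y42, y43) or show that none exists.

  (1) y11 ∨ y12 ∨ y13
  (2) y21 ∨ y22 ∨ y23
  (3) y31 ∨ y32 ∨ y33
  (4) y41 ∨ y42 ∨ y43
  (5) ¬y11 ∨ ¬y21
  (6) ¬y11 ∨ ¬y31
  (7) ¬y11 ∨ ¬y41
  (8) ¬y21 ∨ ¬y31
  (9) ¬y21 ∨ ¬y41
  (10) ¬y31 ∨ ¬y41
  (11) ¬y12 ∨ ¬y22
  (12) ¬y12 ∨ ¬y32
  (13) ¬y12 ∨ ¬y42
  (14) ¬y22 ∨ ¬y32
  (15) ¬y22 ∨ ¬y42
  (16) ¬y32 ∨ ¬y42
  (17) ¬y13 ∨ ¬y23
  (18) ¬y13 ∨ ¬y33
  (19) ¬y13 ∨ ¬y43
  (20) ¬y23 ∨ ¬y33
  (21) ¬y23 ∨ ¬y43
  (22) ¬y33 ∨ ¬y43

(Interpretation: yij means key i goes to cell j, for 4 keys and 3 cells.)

UNSATISFIABLE

Try y11 = False.
Try y12 = True.
(¬y22) alone gives y22 = False.
(¬y32) alone gives y32 = False.
(¬y42) alone gives y42 = False.
Try y21 = True.
(¬y31) alone gives y31 = False.
(y33) alone gives y33 = True.
(¬y41) alone gives y41 = False.
(y43) alone gives y43 = True.
Now (¬y43) is unsatisfied and unit — conflict.
Undo y21 and try y21 = False.
(y23) alone gives y23 = True.
(¬y13) alone gives y13 = False.
(¬y33) alone gives y33 = False.
(y31) alone gives y31 = True.
(¬y41) alone gives y41 = False.
(y43) alone gives y43 = True.
Now (¬y43) is unsatisfied and unit — conflict.
Both values of y21 lead to a conflict.
Undo y12 and try y12 = False.
(y13) alone gives y13 = True.
(¬y23) alone gives y23 = False.
(¬y33) alone gives y33 = False.
(¬y43) alone gives y43 = False.
Try y21 = True.
(¬y31) alone gives y31 = False.
(y32) alone gives y32 = True.
(¬y41) alone gives y41 = False.
(y42) alone gives y42 = True.
Now (¬y42) is unsatisfied and unit — conflict.
Undo y21 and try y21 = False.
(y22) alone gives y22 = True.
(¬y32) alone gives y32 = False.
(y31) alone gives y31 = True.
(¬y41) alone gives y41 = False.
(y42) alone gives y42 = True.
Now (¬y42) is unsatisfied and unit — conflict.
Both values of y21 lead to a conflict.
Both values of y12 lead to a conflict.
Undo y11 and try y11 = True.
(¬y21) alone gives y21 = False.
(¬y31) alone gives y31 = False.
(¬y41) alone gives y41 = False.
Try y22 = True.
(¬y12) alone gives y12 = False.
(¬y32) alone gives y32 = False.
(y33) alone gives y33 = True.
(¬y42) alone gives y42 = False.
(y43) alone gives y43 = True.
Now (¬y43) is unsatisfied and unit — conflict.
Undo y22 and try y22 = False.
(y23) alone gives y23 = True.
(¬y13) alone gives y13 = False.
(¬y33) alone gives y33 = False.
(y32) alone gives y32 = True.
(¬y12) alone gives y12 = False.
(¬y42) alone gives y42 = False.
(y43) alone gives y43 = True.
Now (¬y43) is unsatisfied and unit — conflict.
Both values of y22 lead to a conflict.
Both values of y11 lead to a conflict.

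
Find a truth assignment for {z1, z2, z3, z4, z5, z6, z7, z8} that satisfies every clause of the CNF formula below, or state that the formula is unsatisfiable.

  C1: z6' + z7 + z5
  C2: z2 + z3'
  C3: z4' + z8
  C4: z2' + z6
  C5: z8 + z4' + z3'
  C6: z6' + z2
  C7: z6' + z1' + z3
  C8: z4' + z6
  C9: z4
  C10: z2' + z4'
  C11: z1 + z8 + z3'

(z4) alone gives z4 = 1.
(z8) alone gives z8 = 1.
(z6) alone gives z6 = 1.
(z2) alone gives z2 = 1.
That conflicts with the unit clause (z2').

UNSATISFIABLE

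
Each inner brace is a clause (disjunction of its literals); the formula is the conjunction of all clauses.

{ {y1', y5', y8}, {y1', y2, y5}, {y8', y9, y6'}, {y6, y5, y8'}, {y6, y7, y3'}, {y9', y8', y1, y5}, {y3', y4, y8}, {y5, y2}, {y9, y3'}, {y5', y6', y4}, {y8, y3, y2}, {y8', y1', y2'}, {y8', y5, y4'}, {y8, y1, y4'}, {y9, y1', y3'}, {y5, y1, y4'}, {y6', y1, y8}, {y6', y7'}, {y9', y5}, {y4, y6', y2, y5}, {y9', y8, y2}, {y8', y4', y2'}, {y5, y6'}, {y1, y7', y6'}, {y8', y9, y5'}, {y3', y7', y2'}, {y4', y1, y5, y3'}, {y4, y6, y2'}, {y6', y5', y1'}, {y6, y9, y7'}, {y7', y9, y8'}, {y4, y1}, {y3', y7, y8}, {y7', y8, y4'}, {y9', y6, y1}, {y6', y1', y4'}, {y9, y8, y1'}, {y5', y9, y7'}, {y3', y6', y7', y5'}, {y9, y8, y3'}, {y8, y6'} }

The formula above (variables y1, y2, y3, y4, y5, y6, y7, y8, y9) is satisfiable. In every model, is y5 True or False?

True

Suppose y5 = 0.
The clause (y2) is unit, so y2 = 1.
The clause (y9') is unit, so y9 = 0.
The clause (y3') is unit, so y3 = 0.
The clause (y6') is unit, so y6 = 0.
The clause (y8') is unit, so y8 = 0.
The clause (y4) is unit, so y4 = 1.
The clause (y1) is unit, so y1 = 1.
But (y1') is also a unit clause — contradiction.
So every satisfying assignment has y5 = True.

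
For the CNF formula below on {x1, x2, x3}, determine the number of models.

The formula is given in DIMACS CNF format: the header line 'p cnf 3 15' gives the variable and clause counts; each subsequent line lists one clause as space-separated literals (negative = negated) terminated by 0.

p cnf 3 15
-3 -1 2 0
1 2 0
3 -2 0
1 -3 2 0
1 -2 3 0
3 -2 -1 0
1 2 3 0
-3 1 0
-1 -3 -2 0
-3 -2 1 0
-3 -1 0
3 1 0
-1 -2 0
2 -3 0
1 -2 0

1

There are 2^3 = 8 truth assignments over (x1, x2, x3).
Check each against the 15 clauses (columns in the order x1, x2, x3):
  F F F  ✗ fails (x1 ∨ x2)
  F F T  ✗ fails (x1 ∨ x2)
  F T F  ✗ fails (x3 ∨ ¬x2)
  F T T  ✗ fails (¬x3 ∨ x1)
  T F F  ✓ satisfies all
  T F T  ✗ fails (¬x3 ∨ ¬x1 ∨ x2)
  T T F  ✗ fails (x3 ∨ ¬x2)
  T T T  ✗ fails (¬x1 ∨ ¬x3 ∨ ¬x2)
1 of the 8 rows is a model.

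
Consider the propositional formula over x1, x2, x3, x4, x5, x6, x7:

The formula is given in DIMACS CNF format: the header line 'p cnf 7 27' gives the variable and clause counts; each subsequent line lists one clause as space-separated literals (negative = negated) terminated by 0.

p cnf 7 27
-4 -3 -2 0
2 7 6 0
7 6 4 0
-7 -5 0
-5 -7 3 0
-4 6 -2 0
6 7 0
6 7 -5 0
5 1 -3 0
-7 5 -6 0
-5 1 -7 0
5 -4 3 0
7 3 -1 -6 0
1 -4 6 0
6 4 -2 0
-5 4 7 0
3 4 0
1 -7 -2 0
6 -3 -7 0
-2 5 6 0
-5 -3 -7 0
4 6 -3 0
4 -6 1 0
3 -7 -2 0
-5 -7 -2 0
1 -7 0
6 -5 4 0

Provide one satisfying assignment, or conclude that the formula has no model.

x1: False, x2: True, x3: False, x4: True, x5: True, x6: True, x7: False

Suppose x7 = False.
From the singleton clause (x6), x6 = True.
Suppose x3 = False.
From the singleton clause (¬x1), x1 = False.
From the singleton clause (x4), x4 = True.
From the singleton clause (x5), x5 = True.
Every clause is now satisfied; x2 is unconstrained.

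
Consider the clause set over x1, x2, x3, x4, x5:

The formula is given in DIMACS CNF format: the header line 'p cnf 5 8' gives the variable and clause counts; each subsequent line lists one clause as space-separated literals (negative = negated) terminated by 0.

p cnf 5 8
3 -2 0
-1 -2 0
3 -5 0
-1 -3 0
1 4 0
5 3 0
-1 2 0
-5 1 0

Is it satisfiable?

Yes, satisfiable

Branch on x3: set x3 = True.
(¬x1) alone gives x1 = False.
(x4) alone gives x4 = True.
(¬x5) alone gives x5 = False.
All clauses hold; x2 can take either value.
A satisfying assignment: x1: False; x2: True; x3: True; x4: True; x5: False.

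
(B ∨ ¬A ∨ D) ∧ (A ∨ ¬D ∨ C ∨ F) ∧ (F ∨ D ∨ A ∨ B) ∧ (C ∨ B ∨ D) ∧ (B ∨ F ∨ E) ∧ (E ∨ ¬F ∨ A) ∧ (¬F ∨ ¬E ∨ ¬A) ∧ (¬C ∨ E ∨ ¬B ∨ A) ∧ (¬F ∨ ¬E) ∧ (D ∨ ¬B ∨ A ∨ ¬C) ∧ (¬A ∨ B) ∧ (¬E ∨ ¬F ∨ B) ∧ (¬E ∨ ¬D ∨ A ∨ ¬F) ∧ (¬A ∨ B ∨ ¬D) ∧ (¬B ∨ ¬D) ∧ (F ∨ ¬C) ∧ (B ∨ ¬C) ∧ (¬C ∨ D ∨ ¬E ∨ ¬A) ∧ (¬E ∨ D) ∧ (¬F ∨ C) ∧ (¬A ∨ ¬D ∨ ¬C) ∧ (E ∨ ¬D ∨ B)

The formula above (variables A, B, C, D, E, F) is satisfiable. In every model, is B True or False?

Suppose B = False.
(¬A) alone gives A = False.
(¬C) alone gives C = False.
(D) alone gives D = True.
(F) alone gives F = True.
But (¬F) is also a unit clause — contradiction.
So every satisfying assignment has B = True.

True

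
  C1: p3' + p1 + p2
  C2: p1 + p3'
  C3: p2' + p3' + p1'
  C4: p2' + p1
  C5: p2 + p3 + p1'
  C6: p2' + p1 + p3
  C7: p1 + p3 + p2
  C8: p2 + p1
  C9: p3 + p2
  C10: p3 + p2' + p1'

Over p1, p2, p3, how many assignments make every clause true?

There are 2^3 = 8 truth assignments over (p1, p2, p3).
Split on p3. With p3 = 1, the clauses containing p3 are satisfied and p3' drops from the rest; 1 of the 2^2 = 4 assignments to the other variables satisfy what remains.
With p3 = 0, by the same count on the reduced clause set, 0 assignments work.
(One model: p1=T, p2=F, p3=T.)
Total: 1 + 0 = 1.

1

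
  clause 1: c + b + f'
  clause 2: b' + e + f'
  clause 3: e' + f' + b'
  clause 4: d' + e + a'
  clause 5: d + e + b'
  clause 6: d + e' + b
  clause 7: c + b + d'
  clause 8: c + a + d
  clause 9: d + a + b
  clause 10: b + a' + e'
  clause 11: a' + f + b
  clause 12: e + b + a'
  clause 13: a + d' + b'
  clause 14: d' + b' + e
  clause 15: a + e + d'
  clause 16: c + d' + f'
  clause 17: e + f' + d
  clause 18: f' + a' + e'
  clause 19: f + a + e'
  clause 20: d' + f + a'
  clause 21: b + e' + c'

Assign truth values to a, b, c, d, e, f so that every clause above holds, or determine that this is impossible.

a ↦ 1,  b ↦ 1,  c ↦ 1,  d ↦ 0,  e ↦ 1,  f ↦ 0

Suppose c = 1.
Suppose b = 1.
Suppose e = 1.
(f') alone gives f = 0.
(a) alone gives a = 1.
(d') alone gives d = 0.
Every clause now holds.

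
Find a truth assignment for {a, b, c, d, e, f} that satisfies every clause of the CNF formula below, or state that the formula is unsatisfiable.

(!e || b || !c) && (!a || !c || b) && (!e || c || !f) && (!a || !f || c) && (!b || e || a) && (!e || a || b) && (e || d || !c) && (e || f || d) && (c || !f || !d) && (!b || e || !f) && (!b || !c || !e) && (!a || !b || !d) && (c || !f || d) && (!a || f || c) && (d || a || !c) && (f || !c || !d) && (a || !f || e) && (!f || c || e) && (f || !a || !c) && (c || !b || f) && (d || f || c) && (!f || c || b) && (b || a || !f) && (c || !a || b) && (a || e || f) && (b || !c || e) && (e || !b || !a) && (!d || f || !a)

UNSATISFIABLE

Try e = false.
Try b = false.
From the singleton clause (!c), c = false.
From the singleton clause (!f), f = false.
From the singleton clause (d), d = true.
From the singleton clause (!a), a = false.
Now (a) is unsatisfied and unit — conflict.
So b must be the other value — set b = true.
From the singleton clause (a), a = true.
Now (!a) is unsatisfied and unit — conflict.
Either choice for b ends in contradiction.
So e must be the other value — set e = true.
Try b = true.
From the singleton clause (!c), c = false.
From the singleton clause (!f), f = false.
Now (f) is unsatisfied and unit — conflict.
So b must be the other value — set b = false.
From the singleton clause (!c), c = false.
From the singleton clause (!f), f = false.
From the singleton clause (a), a = true.
Now (!a) is unsatisfied and unit — conflict.
Either choice for b ends in contradiction.
Either choice for e ends in contradiction.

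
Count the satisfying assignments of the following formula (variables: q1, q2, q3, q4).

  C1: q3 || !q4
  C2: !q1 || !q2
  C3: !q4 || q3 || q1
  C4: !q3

There are 2^4 = 16 truth assignments over (q1, q2, q3, q4).
Split on q3. With q3 = true, the clauses containing q3 are satisfied and !q3 drops from the rest; 0 of the 2^3 = 8 assignments to the other variables satisfy what remains.
With q3 = false, by the same count on the reduced clause set, 3 assignments work.
(One model: q1=F, q2=F, q3=F, q4=F.)
Total: 0 + 3 = 3.

3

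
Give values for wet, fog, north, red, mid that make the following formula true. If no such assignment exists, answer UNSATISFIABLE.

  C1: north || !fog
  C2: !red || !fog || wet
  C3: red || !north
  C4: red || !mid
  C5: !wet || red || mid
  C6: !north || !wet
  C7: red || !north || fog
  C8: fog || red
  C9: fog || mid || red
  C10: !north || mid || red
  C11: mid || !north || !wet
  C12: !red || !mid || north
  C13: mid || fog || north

Branch on north: set north = true.
The clause (red) is unit, so red = true.
The clause (!wet) is unit, so wet = false.
The clause (!fog) is unit, so fog = false.
All clauses hold; mid can take either value.

wet=false,  fog=false,  north=true,  red=true,  mid=true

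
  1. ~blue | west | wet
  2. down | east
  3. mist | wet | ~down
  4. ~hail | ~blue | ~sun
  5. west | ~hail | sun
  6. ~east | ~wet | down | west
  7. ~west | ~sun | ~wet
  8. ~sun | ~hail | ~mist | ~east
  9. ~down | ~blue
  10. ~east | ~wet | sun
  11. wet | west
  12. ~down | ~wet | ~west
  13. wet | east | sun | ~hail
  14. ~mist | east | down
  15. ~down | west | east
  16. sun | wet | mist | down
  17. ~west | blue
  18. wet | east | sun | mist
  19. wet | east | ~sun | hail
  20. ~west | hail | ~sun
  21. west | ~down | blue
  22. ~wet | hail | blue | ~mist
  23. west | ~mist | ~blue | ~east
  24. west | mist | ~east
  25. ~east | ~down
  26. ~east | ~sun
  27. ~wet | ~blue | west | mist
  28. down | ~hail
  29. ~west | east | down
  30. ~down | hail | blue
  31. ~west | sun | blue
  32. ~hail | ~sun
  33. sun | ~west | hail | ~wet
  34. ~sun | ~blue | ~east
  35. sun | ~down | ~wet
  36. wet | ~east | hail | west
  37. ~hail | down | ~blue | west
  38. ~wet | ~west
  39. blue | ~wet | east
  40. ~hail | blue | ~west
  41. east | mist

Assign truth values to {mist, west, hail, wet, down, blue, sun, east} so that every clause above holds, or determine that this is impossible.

Suppose down = 0.
Unit clause (east) forces east = 1.
Unit clause (~sun) forces sun = 0.
Unit clause (~wet) forces wet = 0.
Unit clause (west) forces west = 1.
Unit clause (mist) forces mist = 1.
Unit clause (blue) forces blue = 1.
Unit clause (~hail) forces hail = 0.
Every clause now holds.

mist ↦ 1,  west ↦ 1,  hail ↦ 0,  wet ↦ 0,  down ↦ 0,  blue ↦ 1,  sun ↦ 0,  east ↦ 1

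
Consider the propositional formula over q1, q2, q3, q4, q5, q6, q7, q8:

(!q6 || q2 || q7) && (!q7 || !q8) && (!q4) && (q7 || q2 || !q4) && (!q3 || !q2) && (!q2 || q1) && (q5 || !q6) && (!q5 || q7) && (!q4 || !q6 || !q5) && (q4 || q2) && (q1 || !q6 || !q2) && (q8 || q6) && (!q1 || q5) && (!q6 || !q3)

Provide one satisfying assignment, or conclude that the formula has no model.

q1 ↦ true,  q2 ↦ true,  q3 ↦ false,  q4 ↦ false,  q5 ↦ true,  q6 ↦ true,  q7 ↦ true,  q8 ↦ false

The clause (!q4) is unit, so q4 = false.
The clause (q2) is unit, so q2 = true.
The clause (!q3) is unit, so q3 = false.
The clause (q1) is unit, so q1 = true.
The clause (q5) is unit, so q5 = true.
The clause (q7) is unit, so q7 = true.
The clause (!q8) is unit, so q8 = false.
The clause (q6) is unit, so q6 = true.
This assignment satisfies each clause.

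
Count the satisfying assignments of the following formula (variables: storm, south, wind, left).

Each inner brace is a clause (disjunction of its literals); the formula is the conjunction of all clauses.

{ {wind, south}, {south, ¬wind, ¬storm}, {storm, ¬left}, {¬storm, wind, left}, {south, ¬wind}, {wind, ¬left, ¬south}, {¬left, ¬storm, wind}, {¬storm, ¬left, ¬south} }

There are 2^4 = 16 truth assignments over (storm, south, wind, left).
Check each against the 8 clauses (columns in the order storm, south, wind, left):
  F F F F  ✗ fails (wind ∨ south)
  F F F T  ✗ fails (wind ∨ south)
  F F T F  ✗ fails (south ∨ ¬wind)
  F F T T  ✗ fails (storm ∨ ¬left)
  F T F F  ✓ satisfies all
  F T F T  ✗ fails (storm ∨ ¬left)
  F T T F  ✓ satisfies all
  F T T T  ✗ fails (storm ∨ ¬left)
  T F F F  ✗ fails (wind ∨ south)
  T F F T  ✗ fails (wind ∨ south)
  T F T F  ✗ fails (south ∨ ¬wind ∨ ¬storm)
  T F T T  ✗ fails (south ∨ ¬wind ∨ ¬storm)
  T T F F  ✗ fails (¬storm ∨ wind ∨ left)
  T T F T  ✗ fails (wind ∨ ¬left ∨ ¬south)
  T T T F  ✓ satisfies all
  T T T T  ✗ fails (¬storm ∨ ¬left ∨ ¬south)
3 of the 16 rows are models.

3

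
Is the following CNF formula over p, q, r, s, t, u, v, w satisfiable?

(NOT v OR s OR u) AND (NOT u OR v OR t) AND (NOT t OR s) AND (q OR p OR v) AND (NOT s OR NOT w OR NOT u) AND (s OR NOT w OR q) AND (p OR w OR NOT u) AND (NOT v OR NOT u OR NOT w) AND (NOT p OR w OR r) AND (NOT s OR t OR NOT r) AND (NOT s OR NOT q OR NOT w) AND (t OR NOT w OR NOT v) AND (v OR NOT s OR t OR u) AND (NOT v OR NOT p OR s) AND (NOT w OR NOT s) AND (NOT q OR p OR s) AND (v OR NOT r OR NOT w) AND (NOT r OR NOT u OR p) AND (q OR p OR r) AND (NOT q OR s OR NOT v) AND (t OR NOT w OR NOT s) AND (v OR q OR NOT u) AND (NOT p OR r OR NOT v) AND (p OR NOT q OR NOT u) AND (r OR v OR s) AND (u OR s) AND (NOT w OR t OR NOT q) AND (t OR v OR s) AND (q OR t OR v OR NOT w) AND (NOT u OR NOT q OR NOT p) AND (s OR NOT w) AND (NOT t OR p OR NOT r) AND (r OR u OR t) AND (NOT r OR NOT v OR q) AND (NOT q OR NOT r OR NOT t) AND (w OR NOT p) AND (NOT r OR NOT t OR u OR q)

Yes

Case t = true:
From the singleton clause (s), s = true.
From the singleton clause (NOT w), w = false.
From the singleton clause (NOT p), p = false.
From the singleton clause (NOT u), u = false.
From the singleton clause (NOT r), r = false.
From the singleton clause (q), q = true.
Every clause is now satisfied; v is unconstrained.
A satisfying assignment: p ↦ false; q ↦ true; r ↦ false; s ↦ true; t ↦ true; u ↦ false; v ↦ true; w ↦ false.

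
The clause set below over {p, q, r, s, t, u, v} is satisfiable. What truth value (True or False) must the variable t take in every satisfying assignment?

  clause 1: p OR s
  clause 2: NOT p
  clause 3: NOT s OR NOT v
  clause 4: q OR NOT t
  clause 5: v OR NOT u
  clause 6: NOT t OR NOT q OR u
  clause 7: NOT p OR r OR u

False

Suppose t = true.
(NOT p) alone gives p = false.
(s) alone gives s = true.
(NOT v) alone gives v = false.
(q) alone gives q = true.
(NOT u) alone gives u = false.
But (u) is also a unit clause — contradiction.
So every satisfying assignment has t = False.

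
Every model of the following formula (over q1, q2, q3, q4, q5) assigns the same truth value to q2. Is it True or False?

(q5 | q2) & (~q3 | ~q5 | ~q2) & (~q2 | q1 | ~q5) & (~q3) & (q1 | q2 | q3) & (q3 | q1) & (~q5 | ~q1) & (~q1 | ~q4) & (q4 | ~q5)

True

Suppose q2 = 0.
The clause (q5) is unit, so q5 = 1.
The clause (~q3) is unit, so q3 = 0.
The clause (q1) is unit, so q1 = 1.
That conflicts with the unit clause (~q1).
So every satisfying assignment has q2 = True.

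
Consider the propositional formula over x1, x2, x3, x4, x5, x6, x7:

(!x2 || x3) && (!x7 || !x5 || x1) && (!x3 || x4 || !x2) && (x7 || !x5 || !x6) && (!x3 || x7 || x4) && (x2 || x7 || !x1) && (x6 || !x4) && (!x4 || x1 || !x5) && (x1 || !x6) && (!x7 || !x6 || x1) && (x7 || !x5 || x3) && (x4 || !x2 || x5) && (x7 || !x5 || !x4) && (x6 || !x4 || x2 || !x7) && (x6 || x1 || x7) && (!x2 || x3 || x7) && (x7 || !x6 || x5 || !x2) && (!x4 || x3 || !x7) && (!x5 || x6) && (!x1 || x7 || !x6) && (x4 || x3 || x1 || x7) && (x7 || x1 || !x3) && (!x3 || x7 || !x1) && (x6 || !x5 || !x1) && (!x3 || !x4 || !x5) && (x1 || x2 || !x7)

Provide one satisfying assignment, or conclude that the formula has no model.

x1: true,  x2: false,  x3: false,  x4: false,  x5: false,  x6: true,  x7: true

Branch on x2: set x2 = false.
Branch on x7: set x7 = true.
(x1) alone gives x1 = true.
Branch on x6: set x6 = true.
Branch on x4: set x4 = false.
No clause remains; x3, x5 are free.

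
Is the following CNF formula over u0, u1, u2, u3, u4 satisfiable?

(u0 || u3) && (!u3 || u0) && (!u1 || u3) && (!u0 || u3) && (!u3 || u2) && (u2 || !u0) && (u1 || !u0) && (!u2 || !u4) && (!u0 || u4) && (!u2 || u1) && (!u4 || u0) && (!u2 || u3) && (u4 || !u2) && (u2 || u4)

No, unsatisfiable

Suppose u0 = true.
(u3) alone gives u3 = true.
(u2) alone gives u2 = true.
(u1) alone gives u1 = true.
(!u4) alone gives u4 = false.
But (u4) is also a unit clause — contradiction.
Undo u0 and try u0 = false.
(u3) alone gives u3 = true.
But (!u3) is also a unit clause — contradiction.
Both values of u0 lead to a conflict.
No assignment satisfies every clause.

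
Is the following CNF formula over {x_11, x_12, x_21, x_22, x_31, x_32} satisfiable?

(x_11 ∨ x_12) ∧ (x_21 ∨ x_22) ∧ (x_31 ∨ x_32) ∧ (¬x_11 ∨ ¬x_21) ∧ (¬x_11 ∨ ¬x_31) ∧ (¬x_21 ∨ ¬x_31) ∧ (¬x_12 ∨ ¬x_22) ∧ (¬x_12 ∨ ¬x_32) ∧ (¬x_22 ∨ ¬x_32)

No

Try x_11 = True.
Unit clause (¬x_21) forces x_21 = False.
Unit clause (x_22) forces x_22 = True.
Unit clause (¬x_31) forces x_31 = False.
Unit clause (x_32) forces x_32 = True.
But (¬x_32) is also a unit clause — contradiction.
Undo x_11 and try x_11 = False.
Unit clause (x_12) forces x_12 = True.
Unit clause (¬x_22) forces x_22 = False.
Unit clause (x_21) forces x_21 = True.
Unit clause (¬x_31) forces x_31 = False.
Unit clause (x_32) forces x_32 = True.
But (¬x_32) is also a unit clause — contradiction.
Both values of x_11 lead to a conflict.
No assignment satisfies every clause.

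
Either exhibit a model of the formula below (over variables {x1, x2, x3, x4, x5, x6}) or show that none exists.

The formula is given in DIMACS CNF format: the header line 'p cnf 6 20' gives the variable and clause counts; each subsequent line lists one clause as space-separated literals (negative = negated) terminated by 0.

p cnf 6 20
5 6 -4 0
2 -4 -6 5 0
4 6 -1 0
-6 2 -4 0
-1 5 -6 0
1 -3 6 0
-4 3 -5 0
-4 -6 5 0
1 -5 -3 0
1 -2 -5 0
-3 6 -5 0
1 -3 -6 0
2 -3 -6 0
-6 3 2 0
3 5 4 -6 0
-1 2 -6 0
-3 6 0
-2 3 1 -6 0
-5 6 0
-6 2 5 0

Suppose x3 = False.
Suppose x4 = False.
Suppose x6 = True.
From the singleton clause (x2), x2 = True.
From the singleton clause (x5), x5 = True.
From the singleton clause (x1), x1 = True.
Every clause now holds.

x1=True, x2=True, x3=False, x4=False, x5=True, x6=True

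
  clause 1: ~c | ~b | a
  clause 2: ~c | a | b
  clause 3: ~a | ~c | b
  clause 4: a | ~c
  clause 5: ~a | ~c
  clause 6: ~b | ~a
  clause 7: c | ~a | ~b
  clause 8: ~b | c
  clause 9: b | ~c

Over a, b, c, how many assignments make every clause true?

2

There are 2^3 = 8 truth assignments over (a, b, c).
Split on a. With a = 1, the clauses containing a are satisfied and ~a drops from the rest; 1 of the 2^2 = 4 assignments to the other variables satisfy what remains.
With a = 0, by the same count on the reduced clause set, 1 assignment works.
Total: 1 + 1 = 2.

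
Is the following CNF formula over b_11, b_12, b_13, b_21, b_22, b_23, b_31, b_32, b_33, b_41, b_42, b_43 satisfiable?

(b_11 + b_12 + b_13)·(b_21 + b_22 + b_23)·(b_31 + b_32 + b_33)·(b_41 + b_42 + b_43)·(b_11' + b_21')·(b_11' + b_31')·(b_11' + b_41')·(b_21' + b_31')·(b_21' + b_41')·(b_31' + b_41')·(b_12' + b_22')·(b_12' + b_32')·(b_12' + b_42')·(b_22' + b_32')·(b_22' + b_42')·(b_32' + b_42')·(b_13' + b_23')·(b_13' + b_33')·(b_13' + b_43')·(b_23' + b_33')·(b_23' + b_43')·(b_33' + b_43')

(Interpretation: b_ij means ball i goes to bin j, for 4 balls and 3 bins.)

Unsatisfiable

Try b_11 = 0.
Try b_12 = 1.
The clause (b_22') is unit, so b_22 = 0.
The clause (b_32') is unit, so b_32 = 0.
The clause (b_42') is unit, so b_42 = 0.
Try b_21 = 1.
The clause (b_31') is unit, so b_31 = 0.
The clause (b_33) is unit, so b_33 = 1.
The clause (b_41') is unit, so b_41 = 0.
The clause (b_43) is unit, so b_43 = 1.
That conflicts with the unit clause (b_43').
Backtrack on b_21: now try b_21 = 0.
The clause (b_23) is unit, so b_23 = 1.
The clause (b_13') is unit, so b_13 = 0.
The clause (b_33') is unit, so b_33 = 0.
The clause (b_31) is unit, so b_31 = 1.
The clause (b_41') is unit, so b_41 = 0.
The clause (b_43) is unit, so b_43 = 1.
That conflicts with the unit clause (b_43').
Neither b_21 = 1 nor b_21 = 0 works.
Backtrack on b_12: now try b_12 = 0.
The clause (b_13) is unit, so b_13 = 1.
The clause (b_23') is unit, so b_23 = 0.
The clause (b_33') is unit, so b_33 = 0.
The clause (b_43') is unit, so b_43 = 0.
Try b_21 = 1.
The clause (b_31') is unit, so b_31 = 0.
The clause (b_32) is unit, so b_32 = 1.
The clause (b_41') is unit, so b_41 = 0.
The clause (b_42) is unit, so b_42 = 1.
That conflicts with the unit clause (b_42').
Backtrack on b_21: now try b_21 = 0.
The clause (b_22) is unit, so b_22 = 1.
The clause (b_32') is unit, so b_32 = 0.
The clause (b_31) is unit, so b_31 = 1.
The clause (b_41') is unit, so b_41 = 0.
The clause (b_42) is unit, so b_42 = 1.
That conflicts with the unit clause (b_42').
Neither b_21 = 1 nor b_21 = 0 works.
Neither b_12 = 1 nor b_12 = 0 works.
Backtrack on b_11: now try b_11 = 1.
The clause (b_21') is unit, so b_21 = 0.
The clause (b_31') is unit, so b_31 = 0.
The clause (b_41') is unit, so b_41 = 0.
Try b_22 = 1.
The clause (b_12') is unit, so b_12 = 0.
The clause (b_32') is unit, so b_32 = 0.
The clause (b_33) is unit, so b_33 = 1.
The clause (b_42') is unit, so b_42 = 0.
The clause (b_43) is unit, so b_43 = 1.
That conflicts with the unit clause (b_43').
Backtrack on b_22: now try b_22 = 0.
The clause (b_23) is unit, so b_23 = 1.
The clause (b_13') is unit, so b_13 = 0.
The clause (b_33') is unit, so b_33 = 0.
The clause (b_32) is unit, so b_32 = 1.
The clause (b_12') is unit, so b_12 = 0.
The clause (b_42') is unit, so b_42 = 0.
The clause (b_43) is unit, so b_43 = 1.
That conflicts with the unit clause (b_43').
Neither b_22 = 1 nor b_22 = 0 works.
Neither b_11 = 1 nor b_11 = 0 works.
No assignment satisfies every clause.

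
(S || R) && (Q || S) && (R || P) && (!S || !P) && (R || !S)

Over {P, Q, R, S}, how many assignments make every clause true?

There are 2^4 = 16 truth assignments over (P, Q, R, S).
Check each against the 5 clauses (columns in the order P, Q, R, S):
  F F F F  ✗ fails (S || R)
  F F F T  ✗ fails (R || P)
  F F T F  ✗ fails (Q || S)
  F F T T  ✓ satisfies all
  F T F F  ✗ fails (S || R)
  F T F T  ✗ fails (R || P)
  F T T F  ✓ satisfies all
  F T T T  ✓ satisfies all
  T F F F  ✗ fails (S || R)
  T F F T  ✗ fails (!S || !P)
  T F T F  ✗ fails (Q || S)
  T F T T  ✗ fails (!S || !P)
  T T F F  ✗ fails (S || R)
  T T F T  ✗ fails (!S || !P)
  T T T F  ✓ satisfies all
  T T T T  ✗ fails (!S || !P)
4 of the 16 rows are models.

4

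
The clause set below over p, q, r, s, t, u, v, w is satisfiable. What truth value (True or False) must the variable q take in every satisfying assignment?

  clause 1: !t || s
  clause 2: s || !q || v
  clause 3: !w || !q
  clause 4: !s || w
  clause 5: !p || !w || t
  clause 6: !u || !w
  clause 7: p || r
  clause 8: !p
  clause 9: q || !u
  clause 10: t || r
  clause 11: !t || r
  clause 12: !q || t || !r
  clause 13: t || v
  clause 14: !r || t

False

Suppose q = true.
(!w) alone gives w = false.
(!s) alone gives s = false.
(!t) alone gives t = false.
(v) alone gives v = true.
(!p) alone gives p = false.
(r) alone gives r = true.
Now (!r) is unsatisfied and unit — conflict.
So every satisfying assignment has q = False.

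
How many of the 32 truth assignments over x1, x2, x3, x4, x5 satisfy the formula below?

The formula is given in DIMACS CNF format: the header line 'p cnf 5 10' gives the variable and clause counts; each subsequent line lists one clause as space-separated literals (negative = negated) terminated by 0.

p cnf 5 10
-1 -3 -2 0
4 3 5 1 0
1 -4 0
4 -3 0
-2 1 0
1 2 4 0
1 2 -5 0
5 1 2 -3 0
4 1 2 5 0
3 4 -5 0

8

There are 2^5 = 32 truth assignments over (x1, x2, x3, x4, x5).
Split on x3. With x3 = True, the clauses containing x3 are satisfied and ¬x3 drops from the rest; 2 of the 2^4 = 16 assignments to the other variables satisfy what remains.
With x3 = False, by the same count on the reduced clause set, 6 assignments work.
Total: 2 + 6 = 8.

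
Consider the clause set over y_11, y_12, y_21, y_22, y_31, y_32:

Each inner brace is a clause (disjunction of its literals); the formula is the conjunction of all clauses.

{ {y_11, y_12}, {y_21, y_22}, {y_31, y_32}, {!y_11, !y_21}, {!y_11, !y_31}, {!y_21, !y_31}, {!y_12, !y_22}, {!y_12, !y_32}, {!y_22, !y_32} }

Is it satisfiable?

Unsatisfiable

Case y_11 = true:
(!y_21) alone gives y_21 = false.
(y_22) alone gives y_22 = true.
(!y_31) alone gives y_31 = false.
(y_32) alone gives y_32 = true.
That conflicts with the unit clause (!y_32).
That branch fails; take y_11 = false instead.
(y_12) alone gives y_12 = true.
(!y_22) alone gives y_22 = false.
(y_21) alone gives y_21 = true.
(!y_31) alone gives y_31 = false.
(y_32) alone gives y_32 = true.
That conflicts with the unit clause (!y_32).
Either choice for y_11 ends in contradiction.
No assignment satisfies every clause.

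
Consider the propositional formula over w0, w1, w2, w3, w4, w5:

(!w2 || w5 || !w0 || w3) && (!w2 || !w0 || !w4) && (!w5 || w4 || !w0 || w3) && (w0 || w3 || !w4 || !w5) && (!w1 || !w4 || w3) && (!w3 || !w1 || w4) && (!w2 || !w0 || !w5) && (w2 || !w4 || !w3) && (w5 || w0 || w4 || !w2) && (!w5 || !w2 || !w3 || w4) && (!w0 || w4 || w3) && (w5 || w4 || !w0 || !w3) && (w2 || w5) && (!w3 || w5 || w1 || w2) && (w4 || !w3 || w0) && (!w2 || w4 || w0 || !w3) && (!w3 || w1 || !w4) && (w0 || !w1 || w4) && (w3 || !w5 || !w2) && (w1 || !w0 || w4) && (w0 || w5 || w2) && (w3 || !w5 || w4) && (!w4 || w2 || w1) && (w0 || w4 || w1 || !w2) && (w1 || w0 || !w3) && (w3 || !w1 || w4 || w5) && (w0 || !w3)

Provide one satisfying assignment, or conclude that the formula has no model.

Branch on w2: set w2 = true.
Branch on w0: set w0 = false.
From the singleton clause (!w3), w3 = false.
From the singleton clause (!w5), w5 = false.
From the singleton clause (w4), w4 = true.
From the singleton clause (!w1), w1 = false.
All clauses are satisfied.

w0: false, w1: false, w2: true, w3: false, w4: true, w5: false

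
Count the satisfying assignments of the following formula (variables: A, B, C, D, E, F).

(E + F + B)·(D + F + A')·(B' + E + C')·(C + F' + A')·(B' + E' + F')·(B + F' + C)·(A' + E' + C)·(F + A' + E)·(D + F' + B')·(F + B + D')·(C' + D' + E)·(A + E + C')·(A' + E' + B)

There are 2^6 = 64 truth assignments over (A, B, C, D, E, F).
Split on B. With B = 1, the clauses containing B are satisfied and B' drops from the rest; 8 of the 2^5 = 32 assignments to the other variables satisfy what remains.
With B = 0, by the same count on the reduced clause set, 5 assignments work.
Total: 8 + 5 = 13.

13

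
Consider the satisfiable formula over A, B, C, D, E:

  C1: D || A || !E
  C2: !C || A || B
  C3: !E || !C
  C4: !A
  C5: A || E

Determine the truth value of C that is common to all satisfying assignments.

False

Suppose C = true.
From the singleton clause (!E), E = false.
From the singleton clause (!A), A = false.
That conflicts with the unit clause (A).
So every satisfying assignment has C = False.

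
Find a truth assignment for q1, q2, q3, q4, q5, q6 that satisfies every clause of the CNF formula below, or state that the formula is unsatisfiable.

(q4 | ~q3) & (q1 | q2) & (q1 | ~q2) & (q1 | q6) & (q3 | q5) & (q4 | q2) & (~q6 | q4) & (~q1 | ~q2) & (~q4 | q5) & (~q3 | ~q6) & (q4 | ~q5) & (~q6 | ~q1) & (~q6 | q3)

q1=1; q2=0; q3=1; q4=1; q5=1; q6=0

Suppose q4 = 1.
Unit clause (q5) forces q5 = 1.
Suppose q1 = 1.
Unit clause (~q2) forces q2 = 0.
Unit clause (~q6) forces q6 = 0.
No clause remains; q3 is free.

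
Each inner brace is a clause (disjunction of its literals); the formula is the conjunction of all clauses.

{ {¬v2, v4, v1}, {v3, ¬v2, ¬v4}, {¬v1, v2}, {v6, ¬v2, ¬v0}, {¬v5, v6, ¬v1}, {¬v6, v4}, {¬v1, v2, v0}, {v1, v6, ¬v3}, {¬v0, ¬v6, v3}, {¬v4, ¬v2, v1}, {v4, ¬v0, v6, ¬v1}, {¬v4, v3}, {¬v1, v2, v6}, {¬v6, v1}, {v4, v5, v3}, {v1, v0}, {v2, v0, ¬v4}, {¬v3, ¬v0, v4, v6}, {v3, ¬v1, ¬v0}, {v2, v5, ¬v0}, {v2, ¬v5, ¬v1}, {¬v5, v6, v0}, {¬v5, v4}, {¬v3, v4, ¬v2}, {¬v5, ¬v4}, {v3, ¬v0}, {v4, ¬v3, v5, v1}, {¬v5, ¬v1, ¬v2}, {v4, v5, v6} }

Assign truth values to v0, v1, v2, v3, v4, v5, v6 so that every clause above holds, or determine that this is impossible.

v0 ↦ True; v1 ↦ True; v2 ↦ True; v3 ↦ True; v4 ↦ True; v5 ↦ False; v6 ↦ True

Branch on v1: set v1 = True.
Unit clause (v2) forces v2 = True.
Unit clause (¬v5) forces v5 = False.
Branch on v3: set v3 = True.
Unit clause (v4) forces v4 = True.
Branch on v6: set v6 = True.
All clauses hold; v0 can take either value.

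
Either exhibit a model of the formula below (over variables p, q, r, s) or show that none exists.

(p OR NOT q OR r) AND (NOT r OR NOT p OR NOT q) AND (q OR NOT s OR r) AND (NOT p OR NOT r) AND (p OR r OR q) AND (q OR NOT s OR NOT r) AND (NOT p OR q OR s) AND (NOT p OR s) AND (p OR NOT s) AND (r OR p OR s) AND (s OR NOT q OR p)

p=false, q=false, r=true, s=false

Case p = false:
(NOT s) alone gives s = false.
(r) alone gives r = true.
(NOT q) alone gives q = false.
This assignment satisfies each clause.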